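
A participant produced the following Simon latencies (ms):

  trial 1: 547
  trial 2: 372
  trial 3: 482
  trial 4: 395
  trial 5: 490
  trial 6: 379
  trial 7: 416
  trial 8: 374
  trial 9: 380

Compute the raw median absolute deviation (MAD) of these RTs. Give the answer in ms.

Sorted: 372, 374, 379, 380, 395, 416, 482, 490, 547 → median = 395
|x − 395|: 152, 23, 87, 0, 95, 16, 21, 21, 15
Sorted deviations: 0, 15, 16, 21, 21, 23, 87, 95, 152 → MAD = 21

21 ms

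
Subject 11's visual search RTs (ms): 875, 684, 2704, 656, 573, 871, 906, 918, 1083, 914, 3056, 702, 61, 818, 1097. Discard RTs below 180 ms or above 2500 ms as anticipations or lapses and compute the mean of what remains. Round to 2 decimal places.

841.42 ms

Excluded: 61, 2704, 3056
Retained (n=12): Σ = 10097
Mean = 10097/12 = 841.4167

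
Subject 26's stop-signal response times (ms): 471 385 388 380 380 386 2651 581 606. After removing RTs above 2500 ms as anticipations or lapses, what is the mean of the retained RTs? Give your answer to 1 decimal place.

Excluded: 2651
Retained (n=8): Σ = 3577
Mean = 3577/8 = 447.1250

447.1 ms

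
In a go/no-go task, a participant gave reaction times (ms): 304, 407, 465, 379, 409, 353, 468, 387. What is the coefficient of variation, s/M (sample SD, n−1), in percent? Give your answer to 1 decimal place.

n = 8, Σ = 3172, M = 396.5000
Σ(x−M)² = 20916.000; s = √(20916.000/7) = 54.6626
CV = 54.6626 / 396.5000 = 0.13786 = 13.786%

13.8%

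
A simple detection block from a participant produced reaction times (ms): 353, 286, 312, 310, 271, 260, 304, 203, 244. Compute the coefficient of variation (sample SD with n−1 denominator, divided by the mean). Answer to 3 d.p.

0.156

n = 9, Σ = 2543, M = 282.5556
Σ(x−M)² = 15512.222; s = √(15512.222/8) = 44.0344
CV = 44.0344 / 282.5556 = 0.15584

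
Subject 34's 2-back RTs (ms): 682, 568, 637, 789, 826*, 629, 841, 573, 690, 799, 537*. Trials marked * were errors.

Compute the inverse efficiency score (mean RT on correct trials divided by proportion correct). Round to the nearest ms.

843 ms

Correct trials (n=9): 682, 568, 637, 789, 629, 841, 573, 690, 799
Mean correct RT = 6208/9 = 689.7778 ms
Proportion correct = 9/11
IES = 689.7778 / (9/11) = 843.062 ms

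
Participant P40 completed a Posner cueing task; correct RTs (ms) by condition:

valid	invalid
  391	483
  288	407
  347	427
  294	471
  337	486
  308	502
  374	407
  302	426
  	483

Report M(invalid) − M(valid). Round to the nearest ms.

M(valid) = 2641/8 = 330.125
M(invalid) = 4092/9 = 454.667
Difference = 454.667 − 330.125 = 124.542 ms

125 ms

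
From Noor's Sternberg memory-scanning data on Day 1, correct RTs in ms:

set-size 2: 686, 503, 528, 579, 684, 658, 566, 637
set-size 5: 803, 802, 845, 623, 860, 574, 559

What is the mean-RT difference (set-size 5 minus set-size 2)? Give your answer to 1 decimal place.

118.6 ms

M(set-size 2) = 4841/8 = 605.125
M(set-size 5) = 5066/7 = 723.714
Difference = 723.714 − 605.125 = 118.589 ms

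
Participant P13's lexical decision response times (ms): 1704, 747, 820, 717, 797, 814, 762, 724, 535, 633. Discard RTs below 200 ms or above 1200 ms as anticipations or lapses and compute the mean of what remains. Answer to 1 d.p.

Excluded: 1704
Retained (n=9): Σ = 6549
Mean = 6549/9 = 727.6667

727.7 ms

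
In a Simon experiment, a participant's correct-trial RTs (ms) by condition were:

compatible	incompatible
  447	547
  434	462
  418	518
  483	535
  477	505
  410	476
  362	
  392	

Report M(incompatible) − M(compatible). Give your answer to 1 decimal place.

M(compatible) = 3423/8 = 427.875
M(incompatible) = 3043/6 = 507.167
Difference = 507.167 − 427.875 = 79.292 ms

79.3 ms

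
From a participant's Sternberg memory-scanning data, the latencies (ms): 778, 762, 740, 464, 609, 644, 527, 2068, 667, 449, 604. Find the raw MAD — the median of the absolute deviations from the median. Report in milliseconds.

Sorted: 449, 464, 527, 604, 609, 644, 667, 740, 762, 778, 2068 → median = 644
|x − 644|: 134, 118, 96, 180, 35, 0, 117, 1424, 23, 195, 40
Sorted deviations: 0, 23, 35, 40, 96, 117, 118, 134, 180, 195, 1424 → MAD = 117

117 ms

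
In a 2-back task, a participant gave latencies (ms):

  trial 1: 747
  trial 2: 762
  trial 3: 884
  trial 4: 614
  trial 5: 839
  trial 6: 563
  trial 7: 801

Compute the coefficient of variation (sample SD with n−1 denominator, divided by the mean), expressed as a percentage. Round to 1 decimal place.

n = 7, Σ = 5210, M = 744.2857
Σ(x−M)² = 81867.429; s = √(81867.429/6) = 116.8100
CV = 116.8100 / 744.2857 = 0.15694 = 15.694%

15.7%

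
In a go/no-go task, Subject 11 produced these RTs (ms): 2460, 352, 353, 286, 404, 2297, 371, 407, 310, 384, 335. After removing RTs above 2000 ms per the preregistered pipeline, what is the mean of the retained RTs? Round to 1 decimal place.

Excluded: 2297, 2460
Retained (n=9): Σ = 3202
Mean = 3202/9 = 355.7778

355.8 ms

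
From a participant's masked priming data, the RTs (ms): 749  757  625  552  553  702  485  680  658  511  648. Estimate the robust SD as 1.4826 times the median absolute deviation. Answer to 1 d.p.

Sorted: 485, 511, 552, 553, 625, 648, 658, 680, 702, 749, 757 → median = 648
|x − 648| sorted: 0, 10, 23, 32, 54, 95, 96, 101, 109, 137, 163 → MAD = 95
Robust SD ≈ 1.4826 × 95 = 140.847

140.8 ms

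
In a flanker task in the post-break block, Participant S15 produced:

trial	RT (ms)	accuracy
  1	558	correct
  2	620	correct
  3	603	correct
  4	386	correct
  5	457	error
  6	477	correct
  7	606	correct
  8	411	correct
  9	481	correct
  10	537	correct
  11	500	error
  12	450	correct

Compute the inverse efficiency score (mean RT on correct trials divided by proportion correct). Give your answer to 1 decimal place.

Correct trials (n=10): 558, 620, 603, 386, 477, 606, 411, 481, 537, 450
Mean correct RT = 5129/10 = 512.9000 ms
Proportion correct = 10/12
IES = 512.9000 / (10/12) = 615.480 ms

615.5 ms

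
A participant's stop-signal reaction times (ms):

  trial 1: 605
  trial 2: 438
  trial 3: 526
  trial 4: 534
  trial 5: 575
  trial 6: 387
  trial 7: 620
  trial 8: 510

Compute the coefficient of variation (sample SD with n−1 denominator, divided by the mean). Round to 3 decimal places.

0.153

n = 8, Σ = 4195, M = 524.3750
Σ(x−M)² = 44841.875; s = √(44841.875/7) = 80.0374
CV = 80.0374 / 524.3750 = 0.15263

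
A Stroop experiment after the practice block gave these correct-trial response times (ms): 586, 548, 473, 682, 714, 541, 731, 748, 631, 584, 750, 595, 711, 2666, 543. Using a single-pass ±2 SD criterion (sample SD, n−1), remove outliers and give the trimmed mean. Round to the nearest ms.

n = 15, ΣRT = 11503, M = 766.867
Σ(x−M)² = 3971295.73; s = √(3971295.73/14) = 532.601
Cutoffs: 766.867 ± 2·532.601 → [-298.3, 1832.1]
Outside: 2666 → excluded.
Retained (n=14): Σ = 8837, mean = 8837/14 = 631.214

631 ms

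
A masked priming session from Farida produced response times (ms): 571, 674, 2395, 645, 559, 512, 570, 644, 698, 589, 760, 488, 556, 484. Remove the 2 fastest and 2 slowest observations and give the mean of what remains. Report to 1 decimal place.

601.8 ms

Sorted: 484, 488, 512, 556, 559, 570, 571, 589, 644, 645, 674, 698, 760, 2395
Drop lowest 2 (484, 488) and highest 2 (760, 2395)
Remaining (n=10): Σ = 6018, mean = 6018/10 = 601.800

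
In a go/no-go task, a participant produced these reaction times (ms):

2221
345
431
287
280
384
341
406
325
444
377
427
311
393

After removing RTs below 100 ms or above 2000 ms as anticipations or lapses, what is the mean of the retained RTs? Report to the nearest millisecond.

365 ms

Excluded: 2221
Retained (n=13): Σ = 4751
Mean = 4751/13 = 365.4615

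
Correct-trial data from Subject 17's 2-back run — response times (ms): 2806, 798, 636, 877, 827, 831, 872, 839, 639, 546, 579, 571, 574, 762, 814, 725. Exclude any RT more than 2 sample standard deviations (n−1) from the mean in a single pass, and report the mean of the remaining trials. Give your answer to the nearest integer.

726 ms

n = 16, ΣRT = 13696, M = 856.000
Σ(x−M)² = 4265144.00; s = √(4265144.00/15) = 533.238
Cutoffs: 856.000 ± 2·533.238 → [-210.5, 1922.5]
Outside: 2806 → excluded.
Retained (n=15): Σ = 10890, mean = 10890/15 = 726.000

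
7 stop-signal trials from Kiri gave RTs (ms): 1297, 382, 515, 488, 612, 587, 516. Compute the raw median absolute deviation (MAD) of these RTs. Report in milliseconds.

71 ms

Sorted: 382, 488, 515, 516, 587, 612, 1297 → median = 516
|x − 516|: 781, 134, 1, 28, 96, 71, 0
Sorted deviations: 0, 1, 28, 71, 96, 134, 781 → MAD = 71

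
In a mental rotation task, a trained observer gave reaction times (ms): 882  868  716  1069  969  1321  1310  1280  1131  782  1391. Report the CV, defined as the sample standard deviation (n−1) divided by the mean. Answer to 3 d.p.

0.223

n = 11, Σ = 11719, M = 1065.3636
Σ(x−M)² = 565836.545; s = √(565836.545/10) = 237.8732
CV = 237.8732 / 1065.3636 = 0.22328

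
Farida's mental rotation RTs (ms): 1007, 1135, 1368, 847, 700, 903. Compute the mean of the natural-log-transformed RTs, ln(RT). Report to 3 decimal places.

6.878

ln(RT): 6.9147, 7.0344, 7.2211, 6.7417, 6.5511, 6.8057
Σ ln(RT) = 41.2687
Mean = 41.2687/6 = 6.87812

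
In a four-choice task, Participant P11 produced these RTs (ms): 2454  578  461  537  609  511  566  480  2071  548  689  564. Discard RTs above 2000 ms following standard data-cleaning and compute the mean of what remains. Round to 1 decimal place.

Excluded: 2071, 2454
Retained (n=10): Σ = 5543
Mean = 5543/10 = 554.3000

554.3 ms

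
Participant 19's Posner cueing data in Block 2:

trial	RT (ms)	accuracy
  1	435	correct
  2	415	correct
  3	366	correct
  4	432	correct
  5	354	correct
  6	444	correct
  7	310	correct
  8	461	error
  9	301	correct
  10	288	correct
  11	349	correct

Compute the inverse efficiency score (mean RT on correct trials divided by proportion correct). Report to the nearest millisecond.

406 ms

Correct trials (n=10): 435, 415, 366, 432, 354, 444, 310, 301, 288, 349
Mean correct RT = 3694/10 = 369.4000 ms
Proportion correct = 10/11
IES = 369.4000 / (10/11) = 406.340 ms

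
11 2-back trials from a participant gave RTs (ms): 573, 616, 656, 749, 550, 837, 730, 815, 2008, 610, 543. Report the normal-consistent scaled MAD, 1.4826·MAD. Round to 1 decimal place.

Sorted: 543, 550, 573, 610, 616, 656, 730, 749, 815, 837, 2008 → median = 656
|x − 656| sorted: 0, 40, 46, 74, 83, 93, 106, 113, 159, 181, 1352 → MAD = 93
Robust SD ≈ 1.4826 × 93 = 137.882

137.9 ms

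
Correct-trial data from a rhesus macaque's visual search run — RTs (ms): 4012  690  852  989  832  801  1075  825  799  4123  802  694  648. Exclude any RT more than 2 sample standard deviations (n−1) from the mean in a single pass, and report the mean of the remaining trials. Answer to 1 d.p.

n = 13, ΣRT = 17142, M = 1318.615
Σ(x−M)² = 18024913.08; s = √(18024913.08/12) = 1225.592
Cutoffs: 1318.615 ± 2·1225.592 → [-1132.6, 3769.8]
Outside: 4012, 4123 → excluded.
Retained (n=11): Σ = 9007, mean = 9007/11 = 818.818

818.8 ms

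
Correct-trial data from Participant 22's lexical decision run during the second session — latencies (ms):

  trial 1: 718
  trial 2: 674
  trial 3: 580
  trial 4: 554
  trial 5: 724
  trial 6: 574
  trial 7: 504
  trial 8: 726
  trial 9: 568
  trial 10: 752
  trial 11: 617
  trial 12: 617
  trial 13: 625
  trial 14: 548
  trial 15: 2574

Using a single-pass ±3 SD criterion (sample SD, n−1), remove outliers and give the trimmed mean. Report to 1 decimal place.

627.2 ms

n = 15, ΣRT = 11355, M = 757.000
Σ(x−M)² = 3618036.00; s = √(3618036.00/14) = 508.361
Cutoffs: 757.000 ± 3·508.361 → [-768.1, 2282.1]
Outside: 2574 → excluded.
Retained (n=14): Σ = 8781, mean = 8781/14 = 627.214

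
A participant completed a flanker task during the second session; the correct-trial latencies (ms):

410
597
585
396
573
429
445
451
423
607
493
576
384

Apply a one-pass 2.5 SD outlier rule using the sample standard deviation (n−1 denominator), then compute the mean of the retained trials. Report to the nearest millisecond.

n = 13, ΣRT = 6369, M = 489.923
Σ(x−M)² = 86684.92; s = √(86684.92/12) = 84.993
Cutoffs: 489.923 ± 2.5·84.993 → [277.4, 702.4]
No RTs fall outside the cutoffs; all 13 retained. Mean = 6369/13 = 489.923

490 ms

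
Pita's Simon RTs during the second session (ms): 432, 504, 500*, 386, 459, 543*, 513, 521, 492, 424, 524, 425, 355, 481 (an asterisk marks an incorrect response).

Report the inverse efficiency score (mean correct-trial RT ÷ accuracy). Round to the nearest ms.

Correct trials (n=12): 432, 504, 386, 459, 513, 521, 492, 424, 524, 425, 355, 481
Mean correct RT = 5516/12 = 459.6667 ms
Proportion correct = 12/14
IES = 459.6667 / (12/14) = 536.278 ms

536 ms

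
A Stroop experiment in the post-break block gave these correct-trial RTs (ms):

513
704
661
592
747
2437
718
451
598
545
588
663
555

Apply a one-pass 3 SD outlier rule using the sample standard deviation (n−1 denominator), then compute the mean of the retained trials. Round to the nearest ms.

n = 13, ΣRT = 9772, M = 751.692
Σ(x−M)² = 3164502.77; s = √(3164502.77/12) = 513.526
Cutoffs: 751.692 ± 3·513.526 → [-788.9, 2292.3]
Outside: 2437 → excluded.
Retained (n=12): Σ = 7335, mean = 7335/12 = 611.250

611 ms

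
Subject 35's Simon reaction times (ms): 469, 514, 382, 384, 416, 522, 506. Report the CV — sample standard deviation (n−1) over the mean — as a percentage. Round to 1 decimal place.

n = 7, Σ = 3193, M = 456.1429
Σ(x−M)² = 22648.857; s = √(22648.857/6) = 61.4395
CV = 61.4395 / 456.1429 = 0.13469 = 13.469%

13.5%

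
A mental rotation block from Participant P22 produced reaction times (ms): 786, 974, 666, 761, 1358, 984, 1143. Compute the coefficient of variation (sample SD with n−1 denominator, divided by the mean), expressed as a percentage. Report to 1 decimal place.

25.3%

n = 7, Σ = 6672, M = 953.1429
Σ(x−M)² = 348648.857; s = √(348648.857/6) = 241.0563
CV = 241.0563 / 953.1429 = 0.25291 = 25.291%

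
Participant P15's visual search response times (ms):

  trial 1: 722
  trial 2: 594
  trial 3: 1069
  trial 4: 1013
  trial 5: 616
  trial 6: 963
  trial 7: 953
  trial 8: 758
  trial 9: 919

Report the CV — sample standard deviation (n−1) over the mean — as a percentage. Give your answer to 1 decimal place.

n = 9, Σ = 7607, M = 845.2222
Σ(x−M)² = 247603.556; s = √(247603.556/8) = 175.9274
CV = 175.9274 / 845.2222 = 0.20814 = 20.814%

20.8%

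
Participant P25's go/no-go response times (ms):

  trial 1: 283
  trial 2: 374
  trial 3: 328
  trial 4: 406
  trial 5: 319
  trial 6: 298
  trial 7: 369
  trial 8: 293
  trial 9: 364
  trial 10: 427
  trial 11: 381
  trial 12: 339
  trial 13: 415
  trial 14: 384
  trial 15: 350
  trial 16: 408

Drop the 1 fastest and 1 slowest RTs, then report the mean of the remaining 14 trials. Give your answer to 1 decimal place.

Sorted: 283, 293, 298, 319, 328, 339, 350, 364, 369, 374, 381, 384, 406, 408, 415, 427
Drop lowest 1 (283) and highest 1 (427)
Remaining (n=14): Σ = 5028, mean = 5028/14 = 359.143

359.1 ms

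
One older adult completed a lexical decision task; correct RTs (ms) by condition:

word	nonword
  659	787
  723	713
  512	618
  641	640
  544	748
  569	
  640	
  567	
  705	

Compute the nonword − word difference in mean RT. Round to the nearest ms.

M(word) = 5560/9 = 617.778
M(nonword) = 3506/5 = 701.200
Difference = 701.200 − 617.778 = 83.422 ms

83 ms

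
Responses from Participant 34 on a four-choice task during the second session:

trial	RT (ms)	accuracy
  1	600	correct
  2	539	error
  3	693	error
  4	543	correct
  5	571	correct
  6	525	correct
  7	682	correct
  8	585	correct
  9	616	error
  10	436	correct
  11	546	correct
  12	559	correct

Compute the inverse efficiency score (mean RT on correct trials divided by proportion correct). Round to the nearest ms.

748 ms

Correct trials (n=9): 600, 543, 571, 525, 682, 585, 436, 546, 559
Mean correct RT = 5047/9 = 560.7778 ms
Proportion correct = 9/12
IES = 560.7778 / (9/12) = 747.704 ms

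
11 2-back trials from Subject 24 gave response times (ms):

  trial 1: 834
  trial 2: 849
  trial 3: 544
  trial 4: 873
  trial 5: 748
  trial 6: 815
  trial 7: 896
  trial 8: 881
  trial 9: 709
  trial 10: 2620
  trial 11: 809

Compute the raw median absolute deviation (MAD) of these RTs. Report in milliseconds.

47 ms

Sorted: 544, 709, 748, 809, 815, 834, 849, 873, 881, 896, 2620 → median = 834
|x − 834|: 0, 15, 290, 39, 86, 19, 62, 47, 125, 1786, 25
Sorted deviations: 0, 15, 19, 25, 39, 47, 62, 86, 125, 290, 1786 → MAD = 47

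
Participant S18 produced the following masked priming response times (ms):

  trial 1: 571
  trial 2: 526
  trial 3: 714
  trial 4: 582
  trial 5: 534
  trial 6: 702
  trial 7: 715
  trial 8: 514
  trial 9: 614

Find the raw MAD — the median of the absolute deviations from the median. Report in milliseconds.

Sorted: 514, 526, 534, 571, 582, 614, 702, 714, 715 → median = 582
|x − 582|: 11, 56, 132, 0, 48, 120, 133, 68, 32
Sorted deviations: 0, 11, 32, 48, 56, 68, 120, 132, 133 → MAD = 56

56 ms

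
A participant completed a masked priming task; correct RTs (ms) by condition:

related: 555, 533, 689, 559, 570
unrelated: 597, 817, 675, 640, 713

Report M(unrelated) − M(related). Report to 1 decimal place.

107.2 ms

M(related) = 2906/5 = 581.200
M(unrelated) = 3442/5 = 688.400
Difference = 688.400 − 581.200 = 107.200 ms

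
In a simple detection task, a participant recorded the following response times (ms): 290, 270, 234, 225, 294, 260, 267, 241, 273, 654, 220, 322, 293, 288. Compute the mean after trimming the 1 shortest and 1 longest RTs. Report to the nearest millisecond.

Sorted: 220, 225, 234, 241, 260, 267, 270, 273, 288, 290, 293, 294, 322, 654
Drop lowest 1 (220) and highest 1 (654)
Remaining (n=12): Σ = 3257, mean = 3257/12 = 271.417

271 ms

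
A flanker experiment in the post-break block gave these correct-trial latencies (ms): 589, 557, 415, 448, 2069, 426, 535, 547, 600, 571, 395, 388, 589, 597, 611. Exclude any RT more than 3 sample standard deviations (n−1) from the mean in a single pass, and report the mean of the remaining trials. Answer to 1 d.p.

519.1 ms

n = 15, ΣRT = 9337, M = 622.467
Σ(x−M)² = 2335059.73; s = √(2335059.73/14) = 408.399
Cutoffs: 622.467 ± 3·408.399 → [-602.7, 1847.7]
Outside: 2069 → excluded.
Retained (n=14): Σ = 7268, mean = 7268/14 = 519.143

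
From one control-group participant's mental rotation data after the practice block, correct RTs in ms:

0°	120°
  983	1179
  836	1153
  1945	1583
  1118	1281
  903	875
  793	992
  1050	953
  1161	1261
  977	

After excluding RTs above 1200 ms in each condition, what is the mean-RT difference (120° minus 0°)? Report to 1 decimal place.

0°: exclude 1945
120°: exclude 1583, 1281, 1261
M(0°) = 7821/8 = 977.625
M(120°) = 5152/5 = 1030.400
Difference = 1030.400 − 977.625 = 52.775 ms

52.8 ms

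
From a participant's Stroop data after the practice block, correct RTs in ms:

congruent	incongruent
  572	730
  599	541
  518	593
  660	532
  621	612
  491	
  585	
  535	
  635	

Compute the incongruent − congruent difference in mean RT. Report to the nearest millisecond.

22 ms

M(congruent) = 5216/9 = 579.556
M(incongruent) = 3008/5 = 601.600
Difference = 601.600 − 579.556 = 22.044 ms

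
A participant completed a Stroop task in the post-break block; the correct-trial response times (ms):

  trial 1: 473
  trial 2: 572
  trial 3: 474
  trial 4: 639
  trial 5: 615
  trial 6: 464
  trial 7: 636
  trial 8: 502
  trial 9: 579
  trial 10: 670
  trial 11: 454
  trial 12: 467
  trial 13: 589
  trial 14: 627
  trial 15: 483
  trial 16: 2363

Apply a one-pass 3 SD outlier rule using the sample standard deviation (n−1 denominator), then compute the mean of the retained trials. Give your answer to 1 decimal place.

549.6 ms

n = 16, ΣRT = 10607, M = 662.938
Σ(x−M)² = 3167606.94; s = √(3167606.94/15) = 459.537
Cutoffs: 662.938 ± 3·459.537 → [-715.7, 2041.5]
Outside: 2363 → excluded.
Retained (n=15): Σ = 8244, mean = 8244/15 = 549.600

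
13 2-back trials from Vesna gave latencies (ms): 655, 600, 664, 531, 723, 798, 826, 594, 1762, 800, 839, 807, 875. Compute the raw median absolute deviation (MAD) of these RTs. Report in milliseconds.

77 ms

Sorted: 531, 594, 600, 655, 664, 723, 798, 800, 807, 826, 839, 875, 1762 → median = 798
|x − 798|: 143, 198, 134, 267, 75, 0, 28, 204, 964, 2, 41, 9, 77
Sorted deviations: 0, 2, 9, 28, 41, 75, 77, 134, 143, 198, 204, 267, 964 → MAD = 77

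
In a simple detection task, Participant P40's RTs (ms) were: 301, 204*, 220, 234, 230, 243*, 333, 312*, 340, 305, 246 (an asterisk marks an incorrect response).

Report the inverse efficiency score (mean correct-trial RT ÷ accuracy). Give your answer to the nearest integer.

Correct trials (n=8): 301, 220, 234, 230, 333, 340, 305, 246
Mean correct RT = 2209/8 = 276.1250 ms
Proportion correct = 8/11
IES = 276.1250 / (8/11) = 379.672 ms

380 ms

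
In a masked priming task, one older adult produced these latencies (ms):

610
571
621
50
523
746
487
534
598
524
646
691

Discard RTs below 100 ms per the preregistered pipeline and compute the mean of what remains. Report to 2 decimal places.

Excluded: 50
Retained (n=11): Σ = 6551
Mean = 6551/11 = 595.5455

595.55 ms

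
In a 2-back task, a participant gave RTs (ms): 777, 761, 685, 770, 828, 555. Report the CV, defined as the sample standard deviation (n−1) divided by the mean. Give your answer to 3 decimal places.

0.133

n = 6, Σ = 4376, M = 729.3333
Σ(x−M)² = 47021.333; s = √(47021.333/5) = 96.9756
CV = 96.9756 / 729.3333 = 0.13296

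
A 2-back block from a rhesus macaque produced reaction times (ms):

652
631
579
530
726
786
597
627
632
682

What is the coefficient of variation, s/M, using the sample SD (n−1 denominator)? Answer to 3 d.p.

0.114

n = 10, Σ = 6442, M = 644.2000
Σ(x−M)² = 48427.600; s = √(48427.600/9) = 73.3542
CV = 73.3542 / 644.2000 = 0.11387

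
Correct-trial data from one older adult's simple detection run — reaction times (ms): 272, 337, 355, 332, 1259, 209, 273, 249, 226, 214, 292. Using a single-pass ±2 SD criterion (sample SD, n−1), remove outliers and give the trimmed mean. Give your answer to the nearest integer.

276 ms

n = 11, ΣRT = 4018, M = 365.273
Σ(x−M)² = 903564.18; s = √(903564.18/10) = 300.593
Cutoffs: 365.273 ± 2·300.593 → [-235.9, 966.5]
Outside: 1259 → excluded.
Retained (n=10): Σ = 2759, mean = 2759/10 = 275.900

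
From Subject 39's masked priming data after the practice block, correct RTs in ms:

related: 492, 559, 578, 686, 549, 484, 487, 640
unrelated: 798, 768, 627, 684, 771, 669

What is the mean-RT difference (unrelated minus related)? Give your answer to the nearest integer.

M(related) = 4475/8 = 559.375
M(unrelated) = 4317/6 = 719.500
Difference = 719.500 − 559.375 = 160.125 ms

160 ms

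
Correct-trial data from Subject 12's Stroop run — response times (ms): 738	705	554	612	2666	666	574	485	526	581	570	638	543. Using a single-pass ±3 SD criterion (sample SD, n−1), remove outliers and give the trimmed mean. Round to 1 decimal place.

599.3 ms

n = 13, ΣRT = 9858, M = 758.308
Σ(x−M)² = 4004574.77; s = √(4004574.77/12) = 577.680
Cutoffs: 758.308 ± 3·577.680 → [-974.7, 2491.3]
Outside: 2666 → excluded.
Retained (n=12): Σ = 7192, mean = 7192/12 = 599.333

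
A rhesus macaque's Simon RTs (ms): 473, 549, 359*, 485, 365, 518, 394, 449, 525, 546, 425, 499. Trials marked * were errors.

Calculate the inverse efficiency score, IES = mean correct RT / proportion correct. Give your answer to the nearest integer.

518 ms

Correct trials (n=11): 473, 549, 485, 365, 518, 394, 449, 525, 546, 425, 499
Mean correct RT = 5228/11 = 475.2727 ms
Proportion correct = 11/12
IES = 475.2727 / (11/12) = 518.479 ms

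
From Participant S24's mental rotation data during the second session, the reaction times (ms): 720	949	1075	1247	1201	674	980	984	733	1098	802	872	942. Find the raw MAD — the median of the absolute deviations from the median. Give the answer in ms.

Sorted: 674, 720, 733, 802, 872, 942, 949, 980, 984, 1075, 1098, 1201, 1247 → median = 949
|x − 949|: 229, 0, 126, 298, 252, 275, 31, 35, 216, 149, 147, 77, 7
Sorted deviations: 0, 7, 31, 35, 77, 126, 147, 149, 216, 229, 252, 275, 298 → MAD = 147

147 ms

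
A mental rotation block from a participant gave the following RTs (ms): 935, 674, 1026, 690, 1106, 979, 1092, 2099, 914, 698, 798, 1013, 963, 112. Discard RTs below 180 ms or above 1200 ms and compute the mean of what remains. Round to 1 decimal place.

907.3 ms

Excluded: 112, 2099
Retained (n=12): Σ = 10888
Mean = 10888/12 = 907.3333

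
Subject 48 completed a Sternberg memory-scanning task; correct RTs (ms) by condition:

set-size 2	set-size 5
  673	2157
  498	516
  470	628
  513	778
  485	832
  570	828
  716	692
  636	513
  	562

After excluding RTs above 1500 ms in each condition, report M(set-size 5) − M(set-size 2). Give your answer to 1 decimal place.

98.5 ms

set-size 5: exclude 2157
M(set-size 2) = 4561/8 = 570.125
M(set-size 5) = 5349/8 = 668.625
Difference = 668.625 − 570.125 = 98.500 ms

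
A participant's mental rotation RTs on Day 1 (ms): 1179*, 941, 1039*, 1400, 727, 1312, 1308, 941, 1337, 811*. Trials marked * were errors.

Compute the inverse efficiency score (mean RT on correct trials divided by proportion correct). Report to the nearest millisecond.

Correct trials (n=7): 941, 1400, 727, 1312, 1308, 941, 1337
Mean correct RT = 7966/7 = 1138.0000 ms
Proportion correct = 7/10
IES = 1138.0000 / (7/10) = 1625.714 ms

1626 ms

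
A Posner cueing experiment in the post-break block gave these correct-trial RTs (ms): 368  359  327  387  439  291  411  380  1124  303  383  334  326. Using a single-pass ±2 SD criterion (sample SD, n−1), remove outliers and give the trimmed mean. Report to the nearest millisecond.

359 ms

n = 13, ΣRT = 5432, M = 417.846
Σ(x−M)² = 561691.69; s = √(561691.69/12) = 216.351
Cutoffs: 417.846 ± 2·216.351 → [-14.9, 850.5]
Outside: 1124 → excluded.
Retained (n=12): Σ = 4308, mean = 4308/12 = 359.000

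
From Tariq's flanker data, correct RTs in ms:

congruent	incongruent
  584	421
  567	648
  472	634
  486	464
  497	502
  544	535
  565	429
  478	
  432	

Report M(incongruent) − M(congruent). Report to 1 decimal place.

M(congruent) = 4625/9 = 513.889
M(incongruent) = 3633/7 = 519.000
Difference = 519.000 − 513.889 = 5.111 ms

5.1 ms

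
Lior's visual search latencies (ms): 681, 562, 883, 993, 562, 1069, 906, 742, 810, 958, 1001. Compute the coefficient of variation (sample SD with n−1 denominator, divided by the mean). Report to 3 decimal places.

n = 11, Σ = 9167, M = 833.3636
Σ(x−M)² = 311768.545; s = √(311768.545/10) = 176.5697
CV = 176.5697 / 833.3636 = 0.21188

0.212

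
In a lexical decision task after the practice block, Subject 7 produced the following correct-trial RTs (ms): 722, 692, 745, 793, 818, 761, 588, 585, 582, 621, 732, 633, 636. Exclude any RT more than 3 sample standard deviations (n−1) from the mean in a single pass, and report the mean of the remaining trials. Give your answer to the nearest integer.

685 ms

n = 13, ΣRT = 8908, M = 685.231
Σ(x−M)² = 81574.31; s = √(81574.31/12) = 82.449
Cutoffs: 685.231 ± 3·82.449 → [437.9, 932.6]
No RTs fall outside the cutoffs; all 13 retained. Mean = 8908/13 = 685.231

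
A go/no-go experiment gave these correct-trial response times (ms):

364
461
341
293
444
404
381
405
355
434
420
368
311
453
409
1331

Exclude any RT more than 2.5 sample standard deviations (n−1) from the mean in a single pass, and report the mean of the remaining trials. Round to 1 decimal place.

n = 16, ΣRT = 7174, M = 448.375
Σ(x−M)² = 867019.75; s = √(867019.75/15) = 240.419
Cutoffs: 448.375 ± 2.5·240.419 → [-152.7, 1049.4]
Outside: 1331 → excluded.
Retained (n=15): Σ = 5843, mean = 5843/15 = 389.533

389.5 ms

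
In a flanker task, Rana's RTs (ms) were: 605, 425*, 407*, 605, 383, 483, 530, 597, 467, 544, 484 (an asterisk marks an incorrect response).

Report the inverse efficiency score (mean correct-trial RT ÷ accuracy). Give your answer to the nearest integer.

Correct trials (n=9): 605, 605, 383, 483, 530, 597, 467, 544, 484
Mean correct RT = 4698/9 = 522.0000 ms
Proportion correct = 9/11
IES = 522.0000 / (9/11) = 638.000 ms

638 ms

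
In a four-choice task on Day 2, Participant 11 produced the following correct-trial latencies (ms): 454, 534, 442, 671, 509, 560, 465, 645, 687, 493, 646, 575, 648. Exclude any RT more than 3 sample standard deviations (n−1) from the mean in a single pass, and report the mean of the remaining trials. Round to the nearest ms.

n = 13, ΣRT = 7329, M = 563.769
Σ(x−M)² = 92806.31; s = √(92806.31/12) = 87.942
Cutoffs: 563.769 ± 3·87.942 → [299.9, 827.6]
No RTs fall outside the cutoffs; all 13 retained. Mean = 7329/13 = 563.769

564 ms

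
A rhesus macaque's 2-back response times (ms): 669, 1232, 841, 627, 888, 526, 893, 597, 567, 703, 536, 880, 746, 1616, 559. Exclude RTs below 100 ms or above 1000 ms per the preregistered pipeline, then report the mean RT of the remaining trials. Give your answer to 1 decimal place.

Excluded: 1232, 1616
Retained (n=13): Σ = 9032
Mean = 9032/13 = 694.7692

694.8 ms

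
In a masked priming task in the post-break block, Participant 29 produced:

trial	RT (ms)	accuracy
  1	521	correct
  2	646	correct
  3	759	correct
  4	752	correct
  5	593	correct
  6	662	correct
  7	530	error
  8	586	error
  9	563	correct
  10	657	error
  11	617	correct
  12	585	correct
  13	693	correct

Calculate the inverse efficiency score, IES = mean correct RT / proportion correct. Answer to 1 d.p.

Correct trials (n=10): 521, 646, 759, 752, 593, 662, 563, 617, 585, 693
Mean correct RT = 6391/10 = 639.1000 ms
Proportion correct = 10/13
IES = 639.1000 / (10/13) = 830.830 ms

830.8 ms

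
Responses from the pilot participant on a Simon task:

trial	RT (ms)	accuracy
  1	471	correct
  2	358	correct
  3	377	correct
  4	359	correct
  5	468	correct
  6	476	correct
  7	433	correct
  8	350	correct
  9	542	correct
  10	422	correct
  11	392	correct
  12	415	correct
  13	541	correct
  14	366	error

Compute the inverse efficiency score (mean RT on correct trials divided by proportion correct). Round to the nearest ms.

Correct trials (n=13): 471, 358, 377, 359, 468, 476, 433, 350, 542, 422, 392, 415, 541
Mean correct RT = 5604/13 = 431.0769 ms
Proportion correct = 13/14
IES = 431.0769 / (13/14) = 464.237 ms

464 ms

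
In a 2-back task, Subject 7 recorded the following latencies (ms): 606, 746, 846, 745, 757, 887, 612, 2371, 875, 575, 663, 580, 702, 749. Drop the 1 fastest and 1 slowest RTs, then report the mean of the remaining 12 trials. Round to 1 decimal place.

Sorted: 575, 580, 606, 612, 663, 702, 745, 746, 749, 757, 846, 875, 887, 2371
Drop lowest 1 (575) and highest 1 (2371)
Remaining (n=12): Σ = 8768, mean = 8768/12 = 730.667

730.7 ms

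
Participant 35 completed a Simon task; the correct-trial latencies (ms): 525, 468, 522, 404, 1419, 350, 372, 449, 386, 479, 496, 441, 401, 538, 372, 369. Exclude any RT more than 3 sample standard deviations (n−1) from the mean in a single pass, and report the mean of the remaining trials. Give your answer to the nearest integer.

n = 16, ΣRT = 7991, M = 499.438
Σ(x−M)² = 959113.94; s = √(959113.94/15) = 252.865
Cutoffs: 499.438 ± 3·252.865 → [-259.2, 1258.0]
Outside: 1419 → excluded.
Retained (n=15): Σ = 6572, mean = 6572/15 = 438.133

438 ms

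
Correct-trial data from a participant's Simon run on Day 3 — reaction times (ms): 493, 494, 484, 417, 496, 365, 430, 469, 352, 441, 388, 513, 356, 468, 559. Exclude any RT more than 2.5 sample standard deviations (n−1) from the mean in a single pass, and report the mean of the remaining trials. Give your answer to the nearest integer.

448 ms

n = 15, ΣRT = 6725, M = 448.333
Σ(x−M)² = 54629.33; s = √(54629.33/14) = 62.467
Cutoffs: 448.333 ± 2.5·62.467 → [292.2, 604.5]
No RTs fall outside the cutoffs; all 15 retained. Mean = 6725/15 = 448.333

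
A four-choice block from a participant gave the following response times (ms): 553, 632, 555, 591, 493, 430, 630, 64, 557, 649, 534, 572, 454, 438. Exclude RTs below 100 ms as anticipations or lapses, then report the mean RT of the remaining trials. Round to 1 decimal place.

545.2 ms

Excluded: 64
Retained (n=13): Σ = 7088
Mean = 7088/13 = 545.2308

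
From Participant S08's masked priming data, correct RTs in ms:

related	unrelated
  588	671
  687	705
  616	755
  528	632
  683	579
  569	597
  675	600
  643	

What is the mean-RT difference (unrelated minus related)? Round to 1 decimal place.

M(related) = 4989/8 = 623.625
M(unrelated) = 4539/7 = 648.429
Difference = 648.429 − 623.625 = 24.804 ms

24.8 ms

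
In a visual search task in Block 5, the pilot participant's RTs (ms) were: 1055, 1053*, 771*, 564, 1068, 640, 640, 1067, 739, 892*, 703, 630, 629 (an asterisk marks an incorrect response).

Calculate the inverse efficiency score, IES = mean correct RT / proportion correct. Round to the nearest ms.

1006 ms

Correct trials (n=10): 1055, 564, 1068, 640, 640, 1067, 739, 703, 630, 629
Mean correct RT = 7735/10 = 773.5000 ms
Proportion correct = 10/13
IES = 773.5000 / (10/13) = 1005.550 ms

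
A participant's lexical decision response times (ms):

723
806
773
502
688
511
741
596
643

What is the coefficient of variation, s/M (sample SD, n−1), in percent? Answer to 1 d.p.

n = 9, Σ = 5983, M = 664.7778
Σ(x−M)² = 96743.556; s = √(96743.556/8) = 109.9679
CV = 109.9679 / 664.7778 = 0.16542 = 16.542%

16.5%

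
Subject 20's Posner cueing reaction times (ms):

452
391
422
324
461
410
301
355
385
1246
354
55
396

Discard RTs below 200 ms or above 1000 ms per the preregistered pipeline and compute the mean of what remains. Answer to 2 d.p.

Excluded: 55, 1246
Retained (n=11): Σ = 4251
Mean = 4251/11 = 386.4545

386.45 ms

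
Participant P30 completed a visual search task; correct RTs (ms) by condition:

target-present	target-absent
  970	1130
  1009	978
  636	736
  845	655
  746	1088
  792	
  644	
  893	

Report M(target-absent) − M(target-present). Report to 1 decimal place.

100.5 ms

M(target-present) = 6535/8 = 816.875
M(target-absent) = 4587/5 = 917.400
Difference = 917.400 − 816.875 = 100.525 ms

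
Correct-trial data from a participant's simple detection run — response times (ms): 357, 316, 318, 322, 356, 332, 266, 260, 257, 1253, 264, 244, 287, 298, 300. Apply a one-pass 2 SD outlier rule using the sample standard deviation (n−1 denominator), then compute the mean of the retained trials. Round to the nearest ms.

n = 15, ΣRT = 5430, M = 362.000
Σ(x−M)² = 868232.00; s = √(868232.00/14) = 249.031
Cutoffs: 362.000 ± 2·249.031 → [-136.1, 860.1]
Outside: 1253 → excluded.
Retained (n=14): Σ = 4177, mean = 4177/14 = 298.357

298 ms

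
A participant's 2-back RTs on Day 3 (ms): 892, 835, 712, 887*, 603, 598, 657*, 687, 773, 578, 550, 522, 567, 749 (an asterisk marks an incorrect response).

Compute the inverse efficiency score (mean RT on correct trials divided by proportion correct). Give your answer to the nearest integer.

784 ms

Correct trials (n=12): 892, 835, 712, 603, 598, 687, 773, 578, 550, 522, 567, 749
Mean correct RT = 8066/12 = 672.1667 ms
Proportion correct = 12/14
IES = 672.1667 / (12/14) = 784.194 ms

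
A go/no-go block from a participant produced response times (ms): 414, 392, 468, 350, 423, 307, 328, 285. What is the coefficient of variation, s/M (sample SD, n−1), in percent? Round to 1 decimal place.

n = 8, Σ = 2967, M = 370.8750
Σ(x−M)² = 28184.875; s = √(28184.875/7) = 63.4540
CV = 63.4540 / 370.8750 = 0.17109 = 17.109%

17.1%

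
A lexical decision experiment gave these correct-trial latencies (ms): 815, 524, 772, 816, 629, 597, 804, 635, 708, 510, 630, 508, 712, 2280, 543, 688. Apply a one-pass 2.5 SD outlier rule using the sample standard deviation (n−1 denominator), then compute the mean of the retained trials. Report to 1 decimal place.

n = 16, ΣRT = 12171, M = 760.688
Σ(x−M)² = 2633869.44; s = √(2633869.44/15) = 419.036
Cutoffs: 760.688 ± 2.5·419.036 → [-286.9, 1808.3]
Outside: 2280 → excluded.
Retained (n=15): Σ = 9891, mean = 9891/15 = 659.400

659.4 ms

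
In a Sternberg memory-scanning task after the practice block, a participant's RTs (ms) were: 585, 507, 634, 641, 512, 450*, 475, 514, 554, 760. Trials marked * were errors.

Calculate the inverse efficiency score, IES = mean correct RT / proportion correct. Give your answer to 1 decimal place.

Correct trials (n=9): 585, 507, 634, 641, 512, 475, 514, 554, 760
Mean correct RT = 5182/9 = 575.7778 ms
Proportion correct = 9/10
IES = 575.7778 / (9/10) = 639.753 ms

639.8 ms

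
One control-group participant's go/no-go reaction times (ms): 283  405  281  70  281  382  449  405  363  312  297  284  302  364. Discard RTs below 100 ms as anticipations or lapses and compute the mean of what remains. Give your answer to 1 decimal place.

Excluded: 70
Retained (n=13): Σ = 4408
Mean = 4408/13 = 339.0769

339.1 ms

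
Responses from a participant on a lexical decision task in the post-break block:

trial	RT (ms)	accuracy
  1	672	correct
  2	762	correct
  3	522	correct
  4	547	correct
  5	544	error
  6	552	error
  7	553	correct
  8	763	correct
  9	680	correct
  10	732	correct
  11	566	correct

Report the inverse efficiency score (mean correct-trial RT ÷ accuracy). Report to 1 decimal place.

Correct trials (n=9): 672, 762, 522, 547, 553, 763, 680, 732, 566
Mean correct RT = 5797/9 = 644.1111 ms
Proportion correct = 9/11
IES = 644.1111 / (9/11) = 787.247 ms

787.2 ms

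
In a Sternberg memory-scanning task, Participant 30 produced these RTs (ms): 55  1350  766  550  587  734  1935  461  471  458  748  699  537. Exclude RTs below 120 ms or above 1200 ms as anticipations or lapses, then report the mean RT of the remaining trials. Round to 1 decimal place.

601.1 ms

Excluded: 55, 1350, 1935
Retained (n=10): Σ = 6011
Mean = 6011/10 = 601.1000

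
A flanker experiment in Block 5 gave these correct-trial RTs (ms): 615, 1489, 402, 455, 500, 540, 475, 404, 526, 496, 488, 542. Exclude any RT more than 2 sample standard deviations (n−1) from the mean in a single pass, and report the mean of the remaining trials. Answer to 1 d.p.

494.8 ms

n = 12, ΣRT = 6932, M = 577.667
Σ(x−M)² = 944630.67; s = √(944630.67/11) = 293.045
Cutoffs: 577.667 ± 2·293.045 → [-8.4, 1163.8]
Outside: 1489 → excluded.
Retained (n=11): Σ = 5443, mean = 5443/11 = 494.818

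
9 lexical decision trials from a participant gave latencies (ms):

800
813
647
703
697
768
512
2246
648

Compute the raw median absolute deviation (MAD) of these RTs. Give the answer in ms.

65 ms

Sorted: 512, 647, 648, 697, 703, 768, 800, 813, 2246 → median = 703
|x − 703|: 97, 110, 56, 0, 6, 65, 191, 1543, 55
Sorted deviations: 0, 6, 55, 56, 65, 97, 110, 191, 1543 → MAD = 65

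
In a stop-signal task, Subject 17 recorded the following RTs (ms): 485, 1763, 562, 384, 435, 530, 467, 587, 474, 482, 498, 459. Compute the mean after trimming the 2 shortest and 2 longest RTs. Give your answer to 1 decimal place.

494.6 ms

Sorted: 384, 435, 459, 467, 474, 482, 485, 498, 530, 562, 587, 1763
Drop lowest 2 (384, 435) and highest 2 (587, 1763)
Remaining (n=8): Σ = 3957, mean = 3957/8 = 494.625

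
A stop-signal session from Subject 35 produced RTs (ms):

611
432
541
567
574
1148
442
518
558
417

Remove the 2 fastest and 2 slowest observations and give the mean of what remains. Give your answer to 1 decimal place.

533.3 ms

Sorted: 417, 432, 442, 518, 541, 558, 567, 574, 611, 1148
Drop lowest 2 (417, 432) and highest 2 (611, 1148)
Remaining (n=6): Σ = 3200, mean = 3200/6 = 533.333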